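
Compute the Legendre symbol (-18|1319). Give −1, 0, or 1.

-1

First reduce: -18 ≡ 1301 (mod 1319).
Reciprocity: 1301 ≡ 1 and 1319 ≡ 3 (mod 4), so (1301/1319) = +(1319/1301).
Reduce top mod 1301: now compute (18/1301).
Pull out 2: since 1301 ≡ 5 (mod 8), (2/1301) = -1.
Reciprocity: 9 ≡ 1 and 1301 ≡ 1 (mod 4), so (9/1301) = +(1301/9).
Reduce top mod 9: now compute (5/9).
Reciprocity: 5 ≡ 1 and 9 ≡ 1 (mod 4), so (5/9) = +(9/5).
Reduce top mod 5: now compute (4/5).
Pull out 2^2: since 5 ≡ 5 (mod 8), (2/5) = -1, so (2/5)^2 = +1.
Reached (1/5) = 1. Collecting the sign flips along the way, the symbol is -1.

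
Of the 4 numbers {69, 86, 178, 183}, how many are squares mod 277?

(69/277) = +1 → QR.
(86/277) = +1 → QR.
(178/277) = -1 → non-residue.
(183/277) = -1 → non-residue.
Total quadratic residues among the 4: 2.

2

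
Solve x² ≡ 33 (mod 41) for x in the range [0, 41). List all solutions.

19, 22

41 ≡ 1 (mod 4), so we find a root by search.
Trying successive values, 19² = 361 ≡ 33 (mod 41). The other root is 41 − 19 = 22.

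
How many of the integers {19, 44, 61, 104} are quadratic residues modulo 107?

3

(19/107) = +1 → QR.
(44/107) = +1 → QR.
(61/107) = +1 → QR.
(104/107) = -1 → non-residue.
Total quadratic residues among the 4: 3.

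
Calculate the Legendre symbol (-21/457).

1

First reduce: -21 ≡ 436 (mod 457).
Pull out 2^2: since 457 ≡ 1 (mod 8), (2/457) = +1, so (2/457)^2 = +1.
Reciprocity: 109 ≡ 1 and 457 ≡ 1 (mod 4), so (109/457) = +(457/109).
Reduce top mod 109: now compute (21/109).
Reciprocity: 21 ≡ 1 and 109 ≡ 1 (mod 4), so (21/109) = +(109/21).
Reduce top mod 21: now compute (4/21).
Pull out 2^2: since 21 ≡ 5 (mod 8), (2/21) = -1, so (2/21)^2 = +1.
Reached (1/21) = 1. Collecting the sign flips along the way, the symbol is +1.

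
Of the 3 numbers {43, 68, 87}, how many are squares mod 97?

(43/97) = +1 → QR.
(68/97) = -1 → non-residue.
(87/97) = -1 → non-residue.
Total quadratic residues among the 3: 1.

1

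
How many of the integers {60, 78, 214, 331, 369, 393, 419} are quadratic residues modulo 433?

(60/433) = -1 → non-residue.
(78/433) = +1 → QR.
(214/433) = -1 → non-residue.
(331/433) = +1 → QR.
(369/433) = +1 → QR.
(393/433) = -1 → non-residue.
(419/433) = -1 → non-residue.
Total quadratic residues among the 7: 3.

3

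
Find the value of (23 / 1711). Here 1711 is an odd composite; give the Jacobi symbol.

Reciprocity: 23 ≡ 3 and 1711 ≡ 3 (mod 4), so (23/1711) = −(1711/23).
Reduce top mod 23: now compute (9/23).
Reciprocity: 9 ≡ 1 and 23 ≡ 3 (mod 4), so (9/23) = +(23/9).
Reduce top mod 9: now compute (5/9).
Reciprocity: 5 ≡ 1 and 9 ≡ 1 (mod 4), so (5/9) = +(9/5).
Reduce top mod 5: now compute (4/5).
Pull out 2^2: since 5 ≡ 5 (mod 8), (2/5) = -1, so (2/5)^2 = +1.
Reached (1/5) = 1. Collecting the sign flips along the way, the symbol is -1.

-1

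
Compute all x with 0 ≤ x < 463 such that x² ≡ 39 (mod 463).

Since 463 ≡ 3 (mod 4), a square root of 39 is 39^((463+1)/4) = 39^116 mod 463.
Repeated squaring: 39^2≡132, 39^4≡293, 39^8≡194, 39^16≡133, 39^32≡95, 39^64≡228 (mod 463).
39^116 = 39^(64+32+16+4) ≡ 94 (mod 463).
Check: 94² = 8836 ≡ 39 (mod 463). The two roots are 94 and 369.

94, 369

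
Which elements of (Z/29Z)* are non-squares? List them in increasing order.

2, 3, 8, 10, 11, 12, 14, 15, 17, 18, 19, 21, 26, 27

Square k = 1,…,14 (k and 29−k give the same square):
1²=1, 2²=4, 3²=9, 4²=16, 5²=25, 6²≡7, 7²≡20, 8²≡6, 9²≡23, 10²≡13, 11²≡5, 12²≡28, 13²≡24, 14²≡22 (mod 29).
The residues are {1, 4, 5, 6, 7, 9, 13, 16, 20, 22, 23, 24, 25, 28}; the non-residues are the remaining 14 nonzero classes.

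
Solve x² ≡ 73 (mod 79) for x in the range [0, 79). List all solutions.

28, 51

Since 79 ≡ 3 (mod 4), a square root of 73 is 73^((79+1)/4) = 73^20 mod 79.
Repeated squaring: 73^2≡36, 73^4≡32, 73^8≡76, 73^16≡9 (mod 79).
73^20 = 73^(16+4) ≡ 51 (mod 79).
Check: 51² = 2601 ≡ 73 (mod 79). The two roots are 28 and 51.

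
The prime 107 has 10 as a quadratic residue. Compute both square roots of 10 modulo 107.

44, 63

Since 107 ≡ 3 (mod 4), a square root of 10 is 10^((107+1)/4) = 10^27 mod 107.
Repeated squaring: 10^2≡100, 10^4≡49, 10^8≡47, 10^16≡69 (mod 107).
10^27 = 10^(16+8+2+1) ≡ 44 (mod 107).
Check: 44² = 1936 ≡ 10 (mod 107). The two roots are 44 and 63.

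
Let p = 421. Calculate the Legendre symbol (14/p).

-1

Pull out 2: since 421 ≡ 5 (mod 8), (2/421) = -1.
Reciprocity: 7 ≡ 3 and 421 ≡ 1 (mod 4), so (7/421) = +(421/7).
Reduce top mod 7: now compute (1/7).
Reached (1/7) = 1. Collecting the sign flips along the way, the symbol is -1.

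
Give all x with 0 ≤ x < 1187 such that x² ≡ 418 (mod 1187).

254, 933

Since 1187 ≡ 3 (mod 4), a square root of 418 is 418^((1187+1)/4) = 418^297 mod 1187.
Repeated squaring: 418^2≡235, 418^4≡623, 418^8≡1167, 418^16≡400, 418^32≡942, 418^64≡675, 418^128≡1004, 418^256≡253 (mod 1187).
418^297 = 418^(256+32+8+1) ≡ 254 (mod 1187).
Check: 254² = 64516 ≡ 418 (mod 1187). The two roots are 254 and 933.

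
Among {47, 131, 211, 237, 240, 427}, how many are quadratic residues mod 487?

(47/487) = -1 → non-residue.
(131/487) = -1 → non-residue.
(211/487) = -1 → non-residue.
(237/487) = +1 → QR.
(240/487) = +1 → QR.
(427/487) = -1 → non-residue.
Total quadratic residues among the 6: 2.

2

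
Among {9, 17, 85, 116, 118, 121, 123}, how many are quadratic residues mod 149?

(9/149) = +1 → QR.
(17/149) = +1 → QR.
(85/149) = +1 → QR.
(116/149) = +1 → QR.
(118/149) = +1 → QR.
(121/149) = +1 → QR.
(123/149) = +1 → QR.
Total quadratic residues among the 7: 7.

7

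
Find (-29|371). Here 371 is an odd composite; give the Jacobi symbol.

First reduce: -29 ≡ 342 (mod 371).
Pull out 2: since 371 ≡ 3 (mod 8), (2/371) = -1.
Reciprocity: 171 ≡ 3 and 371 ≡ 3 (mod 4), so (171/371) = −(371/171).
Reduce top mod 171: now compute (29/171).
Reciprocity: 29 ≡ 1 and 171 ≡ 3 (mod 4), so (29/171) = +(171/29).
Reduce top mod 29: now compute (26/29).
Pull out 2: since 29 ≡ 5 (mod 8), (2/29) = -1.
Reciprocity: 13 ≡ 1 and 29 ≡ 1 (mod 4), so (13/29) = +(29/13).
Reduce top mod 13: now compute (3/13).
Reciprocity: 3 ≡ 3 and 13 ≡ 1 (mod 4), so (3/13) = +(13/3).
Reduce top mod 3: now compute (1/3).
Reached (1/3) = 1. Collecting the sign flips along the way, the symbol is -1.

-1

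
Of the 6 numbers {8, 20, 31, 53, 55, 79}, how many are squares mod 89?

(8/89) = +1 → QR.
(20/89) = +1 → QR.
(31/89) = -1 → non-residue.
(53/89) = +1 → QR.
(55/89) = +1 → QR.
(79/89) = +1 → QR.
Total quadratic residues among the 6: 5.

5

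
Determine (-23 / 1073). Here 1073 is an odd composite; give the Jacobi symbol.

First reduce: -23 ≡ 1050 (mod 1073).
Pull out 2: since 1073 ≡ 1 (mod 8), (2/1073) = +1.
Reciprocity: 525 ≡ 1 and 1073 ≡ 1 (mod 4), so (525/1073) = +(1073/525).
Reduce top mod 525: now compute (23/525).
Reciprocity: 23 ≡ 3 and 525 ≡ 1 (mod 4), so (23/525) = +(525/23).
Reduce top mod 23: now compute (19/23).
Reciprocity: 19 ≡ 3 and 23 ≡ 3 (mod 4), so (19/23) = −(23/19).
Reduce top mod 19: now compute (4/19).
Pull out 2^2: since 19 ≡ 3 (mod 8), (2/19) = -1, so (2/19)^2 = +1.
Reached (1/19) = 1. Collecting the sign flips along the way, the symbol is -1.

-1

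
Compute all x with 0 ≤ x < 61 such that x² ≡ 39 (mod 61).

61 ≡ 1 (mod 4), so we find a root by search.
Trying successive values, 10² = 100 ≡ 39 (mod 61). The other root is 61 − 10 = 51.

10, 51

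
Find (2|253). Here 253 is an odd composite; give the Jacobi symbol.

Pull out 2: since 253 ≡ 5 (mod 8), (2/253) = -1.
Reached (1/253) = 1. Collecting the sign flips along the way, the symbol is -1.

-1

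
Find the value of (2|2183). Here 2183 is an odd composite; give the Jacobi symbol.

Pull out 2: since 2183 ≡ 7 (mod 8), (2/2183) = +1.
Reached (1/2183) = 1. Collecting the sign flips along the way, the symbol is +1.

1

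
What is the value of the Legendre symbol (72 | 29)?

-1

First reduce: 72 ≡ 14 (mod 29).
Pull out 2: since 29 ≡ 5 (mod 8), (2/29) = -1.
Reciprocity: 7 ≡ 3 and 29 ≡ 1 (mod 4), so (7/29) = +(29/7).
Reduce top mod 7: now compute (1/7).
Reached (1/7) = 1. Collecting the sign flips along the way, the symbol is -1.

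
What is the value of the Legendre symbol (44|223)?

-1

Pull out 2^2: since 223 ≡ 7 (mod 8), (2/223) = +1, so (2/223)^2 = +1.
Reciprocity: 11 ≡ 3 and 223 ≡ 3 (mod 4), so (11/223) = −(223/11).
Reduce top mod 11: now compute (3/11).
Reciprocity: 3 ≡ 3 and 11 ≡ 3 (mod 4), so (3/11) = −(11/3).
Reduce top mod 3: now compute (2/3).
Pull out 2: since 3 ≡ 3 (mod 8), (2/3) = -1.
Reached (1/3) = 1. Collecting the sign flips along the way, the symbol is -1.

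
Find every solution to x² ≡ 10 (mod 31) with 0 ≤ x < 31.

Since 31 ≡ 3 (mod 4), a square root of 10 is 10^((31+1)/4) = 10^8 mod 31.
Repeated squaring: 10^2≡7, 10^4≡18, 10^8≡14 (mod 31).
10^8 = 10^(8) ≡ 14 (mod 31).
Check: 14² = 196 ≡ 10 (mod 31). The two roots are 14 and 17.

14, 17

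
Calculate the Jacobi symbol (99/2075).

Reciprocity: 99 ≡ 3 and 2075 ≡ 3 (mod 4), so (99/2075) = −(2075/99).
Reduce top mod 99: now compute (95/99).
Reciprocity: 95 ≡ 3 and 99 ≡ 3 (mod 4), so (95/99) = −(99/95).
Reduce top mod 95: now compute (4/95).
Pull out 2^2: since 95 ≡ 7 (mod 8), (2/95) = +1, so (2/95)^2 = +1.
Reached (1/95) = 1. Collecting the sign flips along the way, the symbol is +1.

1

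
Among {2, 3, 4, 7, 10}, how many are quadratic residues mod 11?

2

(2/11) = -1 → non-residue.
(3/11) = +1 → QR.
(4/11) = +1 → QR.
(7/11) = -1 → non-residue.
(10/11) = -1 → non-residue.
Total quadratic residues among the 5: 2.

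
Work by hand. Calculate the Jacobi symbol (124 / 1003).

Pull out 2^2: since 1003 ≡ 3 (mod 8), (2/1003) = -1, so (2/1003)^2 = +1.
Reciprocity: 31 ≡ 3 and 1003 ≡ 3 (mod 4), so (31/1003) = −(1003/31).
Reduce top mod 31: now compute (11/31).
Reciprocity: 11 ≡ 3 and 31 ≡ 3 (mod 4), so (11/31) = −(31/11).
Reduce top mod 11: now compute (9/11).
Reciprocity: 9 ≡ 1 and 11 ≡ 3 (mod 4), so (9/11) = +(11/9).
Reduce top mod 9: now compute (2/9).
Pull out 2: since 9 ≡ 1 (mod 8), (2/9) = +1.
Reached (1/9) = 1. Collecting the sign flips along the way, the symbol is +1.

1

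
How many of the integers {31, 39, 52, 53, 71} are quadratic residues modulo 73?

1

(31/73) = -1 → non-residue.
(39/73) = -1 → non-residue.
(52/73) = -1 → non-residue.
(53/73) = -1 → non-residue.
(71/73) = +1 → QR.
Total quadratic residues among the 5: 1.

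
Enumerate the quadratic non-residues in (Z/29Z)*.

2,3,8,10,11,12,14,15,17,18,19,21,26,27

Square k = 1,…,14 (k and 29−k give the same square):
1²=1, 2²=4, 3²=9, 4²=16, 5²=25, 6²≡7, 7²≡20, 8²≡6, 9²≡23, 10²≡13, 11²≡5, 12²≡28, 13²≡24, 14²≡22 (mod 29).
The residues are {1, 4, 5, 6, 7, 9, 13, 16, 20, 22, 23, 24, 25, 28}; the non-residues are the remaining 14 nonzero classes.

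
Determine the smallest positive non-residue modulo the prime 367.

(2/367) = +1, so 2 is a residue.
(3/367) = −1, so 3 is the smallest positive non-residue mod 367.

3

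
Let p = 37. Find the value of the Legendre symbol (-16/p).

First reduce: -16 ≡ 21 (mod 37).
Reciprocity: 21 ≡ 1 and 37 ≡ 1 (mod 4), so (21/37) = +(37/21).
Reduce top mod 21: now compute (16/21).
Pull out 2^4: since 21 ≡ 5 (mod 8), (2/21) = -1, so (2/21)^4 = +1.
Reached (1/21) = 1. Collecting the sign flips along the way, the symbol is +1.

1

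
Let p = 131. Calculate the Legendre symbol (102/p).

Pull out 2: since 131 ≡ 3 (mod 8), (2/131) = -1.
Reciprocity: 51 ≡ 3 and 131 ≡ 3 (mod 4), so (51/131) = −(131/51).
Reduce top mod 51: now compute (29/51).
Reciprocity: 29 ≡ 1 and 51 ≡ 3 (mod 4), so (29/51) = +(51/29).
Reduce top mod 29: now compute (22/29).
Pull out 2: since 29 ≡ 5 (mod 8), (2/29) = -1.
Reciprocity: 11 ≡ 3 and 29 ≡ 1 (mod 4), so (11/29) = +(29/11).
Reduce top mod 11: now compute (7/11).
Reciprocity: 7 ≡ 3 and 11 ≡ 3 (mod 4), so (7/11) = −(11/7).
Reduce top mod 7: now compute (4/7).
Pull out 2^2: since 7 ≡ 7 (mod 8), (2/7) = +1, so (2/7)^2 = +1.
Reached (1/7) = 1. Collecting the sign flips along the way, the symbol is +1.

1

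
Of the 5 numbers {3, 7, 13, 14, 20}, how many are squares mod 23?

(3/23) = +1 → QR.
(7/23) = -1 → non-residue.
(13/23) = +1 → QR.
(14/23) = -1 → non-residue.
(20/23) = -1 → non-residue.
Total quadratic residues among the 5: 2.

2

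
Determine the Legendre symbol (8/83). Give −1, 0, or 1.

-1

Pull out 2^3: since 83 ≡ 3 (mod 8), (2/83) = -1, so (2/83)^3 = -1.
Reached (1/83) = 1. Collecting the sign flips along the way, the symbol is -1.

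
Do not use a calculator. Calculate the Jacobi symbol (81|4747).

Reciprocity: 81 ≡ 1 and 4747 ≡ 3 (mod 4), so (81/4747) = +(4747/81).
Reduce top mod 81: now compute (49/81).
Reciprocity: 49 ≡ 1 and 81 ≡ 1 (mod 4), so (49/81) = +(81/49).
Reduce top mod 49: now compute (32/49).
Pull out 2^5: since 49 ≡ 1 (mod 8), (2/49) = +1, so (2/49)^5 = +1.
Reached (1/49) = 1. Collecting the sign flips along the way, the symbol is +1.

1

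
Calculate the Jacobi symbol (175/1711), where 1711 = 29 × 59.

Reciprocity: 175 ≡ 3 and 1711 ≡ 3 (mod 4), so (175/1711) = −(1711/175).
Reduce top mod 175: now compute (136/175).
Pull out 2^3: since 175 ≡ 7 (mod 8), (2/175) = +1, so (2/175)^3 = +1.
Reciprocity: 17 ≡ 1 and 175 ≡ 3 (mod 4), so (17/175) = +(175/17).
Reduce top mod 17: now compute (5/17).
Reciprocity: 5 ≡ 1 and 17 ≡ 1 (mod 4), so (5/17) = +(17/5).
Reduce top mod 5: now compute (2/5).
Pull out 2: since 5 ≡ 5 (mod 8), (2/5) = -1.
Reached (1/5) = 1. Collecting the sign flips along the way, the symbol is +1.

1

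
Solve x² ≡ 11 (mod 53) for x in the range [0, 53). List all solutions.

53 ≡ 1 (mod 4), so we find a root by search.
Trying successive values, 8² = 64 ≡ 11 (mod 53). The other root is 53 − 8 = 45.

8, 45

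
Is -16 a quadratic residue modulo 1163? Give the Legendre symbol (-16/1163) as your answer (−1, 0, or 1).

First reduce: -16 ≡ 1147 (mod 1163).
Reciprocity: 1147 ≡ 3 and 1163 ≡ 3 (mod 4), so (1147/1163) = −(1163/1147).
Reduce top mod 1147: now compute (16/1147).
Pull out 2^4: since 1147 ≡ 3 (mod 8), (2/1147) = -1, so (2/1147)^4 = +1.
Reached (1/1147) = 1. Collecting the sign flips along the way, the symbol is -1.

-1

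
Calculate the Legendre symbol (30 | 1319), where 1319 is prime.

1

Pull out 2: since 1319 ≡ 7 (mod 8), (2/1319) = +1.
Reciprocity: 15 ≡ 3 and 1319 ≡ 3 (mod 4), so (15/1319) = −(1319/15).
Reduce top mod 15: now compute (14/15).
Pull out 2: since 15 ≡ 7 (mod 8), (2/15) = +1.
Reciprocity: 7 ≡ 3 and 15 ≡ 3 (mod 4), so (7/15) = −(15/7).
Reduce top mod 7: now compute (1/7).
Reached (1/7) = 1. Collecting the sign flips along the way, the symbol is +1.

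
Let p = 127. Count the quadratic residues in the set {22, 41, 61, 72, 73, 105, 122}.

6

(22/127) = +1 → QR.
(41/127) = +1 → QR.
(61/127) = +1 → QR.
(72/127) = +1 → QR.
(73/127) = +1 → QR.
(105/127) = -1 → non-residue.
(122/127) = +1 → QR.
Total quadratic residues among the 7: 6.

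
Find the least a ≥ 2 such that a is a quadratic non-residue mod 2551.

(2/2551) = +1, so 2 is a residue.
(3/2551) = −1, so 3 is the smallest positive non-residue mod 2551.

3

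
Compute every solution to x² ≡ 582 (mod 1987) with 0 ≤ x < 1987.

634, 1353

Since 1987 ≡ 3 (mod 4), a square root of 582 is 582^((1987+1)/4) = 582^497 mod 1987.
Repeated squaring: 582^2≡934, 582^4≡63, 582^8≡1982, 582^16≡25, 582^32≡625, 582^64≡1173, 582^128≡925, 582^256≡1215 (mod 1987).
582^497 = 582^(256+128+64+32+16+1) ≡ 1353 (mod 1987).
Check: 1353² = 1830609 ≡ 582 (mod 1987). The two roots are 634 and 1353.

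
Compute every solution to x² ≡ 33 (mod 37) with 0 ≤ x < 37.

37 ≡ 1 (mod 4), so we find a root by search.
Trying successive values, 12² = 144 ≡ 33 (mod 37). The other root is 37 − 12 = 25.

12, 25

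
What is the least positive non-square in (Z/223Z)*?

3

(2/223) = +1, so 2 is a residue.
(3/223) = −1, so 3 is the smallest positive non-residue mod 223.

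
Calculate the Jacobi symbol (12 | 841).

Pull out 2^2: since 841 ≡ 1 (mod 8), (2/841) = +1, so (2/841)^2 = +1.
Reciprocity: 3 ≡ 3 and 841 ≡ 1 (mod 4), so (3/841) = +(841/3).
Reduce top mod 3: now compute (1/3).
Reached (1/3) = 1. Collecting the sign flips along the way, the symbol is +1.

1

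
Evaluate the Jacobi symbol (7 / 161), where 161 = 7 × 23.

Reciprocity: 7 ≡ 3 and 161 ≡ 1 (mod 4), so (7/161) = +(161/7).
Reduce top mod 7: now compute (0/7).
Top reduces to 0: gcd > 1, so the symbol is 0.

0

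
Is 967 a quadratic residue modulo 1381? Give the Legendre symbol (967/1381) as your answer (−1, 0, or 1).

Reciprocity: 967 ≡ 3 and 1381 ≡ 1 (mod 4), so (967/1381) = +(1381/967).
Reduce top mod 967: now compute (414/967).
Pull out 2: since 967 ≡ 7 (mod 8), (2/967) = +1.
Reciprocity: 207 ≡ 3 and 967 ≡ 3 (mod 4), so (207/967) = −(967/207).
Reduce top mod 207: now compute (139/207).
Reciprocity: 139 ≡ 3 and 207 ≡ 3 (mod 4), so (139/207) = −(207/139).
Reduce top mod 139: now compute (68/139).
Pull out 2^2: since 139 ≡ 3 (mod 8), (2/139) = -1, so (2/139)^2 = +1.
Reciprocity: 17 ≡ 1 and 139 ≡ 3 (mod 4), so (17/139) = +(139/17).
Reduce top mod 17: now compute (3/17).
Reciprocity: 3 ≡ 3 and 17 ≡ 1 (mod 4), so (3/17) = +(17/3).
Reduce top mod 3: now compute (2/3).
Pull out 2: since 3 ≡ 3 (mod 8), (2/3) = -1.
Reached (1/3) = 1. Collecting the sign flips along the way, the symbol is -1.

-1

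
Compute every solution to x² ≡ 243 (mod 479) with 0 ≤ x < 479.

Since 479 ≡ 3 (mod 4), a square root of 243 is 243^((479+1)/4) = 243^120 mod 479.
Repeated squaring: 243^2≡132, 243^4≡180, 243^8≡307, 243^16≡365, 243^32≡63, 243^64≡137 (mod 479).
243^120 = 243^(64+32+16+8) ≡ 200 (mod 479).
Check: 200² = 40000 ≡ 243 (mod 479). The two roots are 200 and 279.

200, 279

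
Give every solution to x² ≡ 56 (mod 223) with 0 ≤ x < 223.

111, 112

Since 223 ≡ 3 (mod 4), a square root of 56 is 56^((223+1)/4) = 56^56 mod 223.
Repeated squaring: 56^2≡14, 56^4≡196, 56^8≡60, 56^16≡32, 56^32≡132 (mod 223).
56^56 = 56^(32+16+8) ≡ 112 (mod 223).
Check: 112² = 12544 ≡ 56 (mod 223). The two roots are 111 and 112.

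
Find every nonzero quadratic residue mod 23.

Square k = 1,…,11 (k and 23−k give the same square):
1²=1, 2²=4, 3²=9, 4²=16, 5²≡2, 6²≡13, 7²≡3, 8²≡18, 9²≡12, 10²≡8, 11²≡6 (mod 23).
So the quadratic residues mod 23 are {1, 2, 3, 4, 6, 8, 9, 12, 13, 16, 18}.

1 2 3 4 6 8 9 12 13 16 18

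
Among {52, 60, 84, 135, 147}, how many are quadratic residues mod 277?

(52/277) = +1 → QR.
(60/277) = -1 → non-residue.
(84/277) = +1 → QR.
(135/277) = -1 → non-residue.
(147/277) = +1 → QR.
Total quadratic residues among the 5: 3.

3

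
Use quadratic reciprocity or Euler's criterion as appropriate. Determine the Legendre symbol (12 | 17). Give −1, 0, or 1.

Euler's criterion: (12/17) ≡ 12^8 (mod 17).
12^2 ≡ 8 (mod 17)
12^4 ≡ 13 (mod 17)
12^8 ≡ 16 (mod 17)
12^8 = 12^(8) ≡ 16 (mod 17).
Result is 16 ≡ −1, so (12/17) = −1.

-1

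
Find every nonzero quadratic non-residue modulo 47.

Square k = 1,…,23 (k and 47−k give the same square):
1²=1, 2²=4, 3²=9, 4²=16, 5²=25, 6²=36, 7²≡2, 8²≡17, 9²≡34, 10²≡6, 11²≡27, 12²≡3, 13²≡28, 14²≡8, 15²≡37, 16²≡21, 17²≡7, 18²≡42, 19²≡32, 20²≡24, 21²≡18, 22²≡14, 23²≡12 (mod 47).
The residues are {1, 2, 3, 4, 6, 7, 8, 9, 12, 14, 16, 17, 18, 21, 24, 25, 27, 28, 32, 34, 36, 37, 42}; the non-residues are the remaining 23 nonzero classes.

5, 10, 11, 13, 15, 19, 20, 22, 23, 26, 29, 30, 31, 33, 35, 38, 39, 40, 41, 43, 44, 45, 46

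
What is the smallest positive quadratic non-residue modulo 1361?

(2/1361) = +1, so 2 is a residue.
(3/1361) = −1, so 3 is the smallest positive non-residue mod 1361.

3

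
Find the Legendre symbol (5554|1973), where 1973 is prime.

First reduce: 5554 ≡ 1608 (mod 1973).
Pull out 2^3: since 1973 ≡ 5 (mod 8), (2/1973) = -1, so (2/1973)^3 = -1.
Reciprocity: 201 ≡ 1 and 1973 ≡ 1 (mod 4), so (201/1973) = +(1973/201).
Reduce top mod 201: now compute (164/201).
Pull out 2^2: since 201 ≡ 1 (mod 8), (2/201) = +1, so (2/201)^2 = +1.
Reciprocity: 41 ≡ 1 and 201 ≡ 1 (mod 4), so (41/201) = +(201/41).
Reduce top mod 41: now compute (37/41).
Reciprocity: 37 ≡ 1 and 41 ≡ 1 (mod 4), so (37/41) = +(41/37).
Reduce top mod 37: now compute (4/37).
Pull out 2^2: since 37 ≡ 5 (mod 8), (2/37) = -1, so (2/37)^2 = +1.
Reached (1/37) = 1. Collecting the sign flips along the way, the symbol is -1.

-1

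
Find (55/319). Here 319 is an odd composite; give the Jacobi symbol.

0

Reciprocity: 55 ≡ 3 and 319 ≡ 3 (mod 4), so (55/319) = −(319/55).
Reduce top mod 55: now compute (44/55).
Pull out 2^2: since 55 ≡ 7 (mod 8), (2/55) = +1, so (2/55)^2 = +1.
Reciprocity: 11 ≡ 3 and 55 ≡ 3 (mod 4), so (11/55) = −(55/11).
Reduce top mod 11: now compute (0/11).
Top reduces to 0: gcd > 1, so the symbol is 0.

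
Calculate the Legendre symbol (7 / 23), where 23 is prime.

Reciprocity: 7 ≡ 3 and 23 ≡ 3 (mod 4), so (7/23) = −(23/7).
Reduce top mod 7: now compute (2/7).
Pull out 2: since 7 ≡ 7 (mod 8), (2/7) = +1.
Reached (1/7) = 1. Collecting the sign flips along the way, the symbol is -1.

-1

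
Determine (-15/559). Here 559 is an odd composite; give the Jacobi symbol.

First reduce: -15 ≡ 544 (mod 559).
Pull out 2^5: since 559 ≡ 7 (mod 8), (2/559) = +1, so (2/559)^5 = +1.
Reciprocity: 17 ≡ 1 and 559 ≡ 3 (mod 4), so (17/559) = +(559/17).
Reduce top mod 17: now compute (15/17).
Reciprocity: 15 ≡ 3 and 17 ≡ 1 (mod 4), so (15/17) = +(17/15).
Reduce top mod 15: now compute (2/15).
Pull out 2: since 15 ≡ 7 (mod 8), (2/15) = +1.
Reached (1/15) = 1. Collecting the sign flips along the way, the symbol is +1.

1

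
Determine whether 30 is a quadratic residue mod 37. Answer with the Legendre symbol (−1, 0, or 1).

Euler's criterion: (30/37) ≡ 30^18 (mod 37).
30^2 ≡ 12 (mod 37)
30^4 ≡ 33 (mod 37)
30^8 ≡ 16 (mod 37)
30^16 ≡ 34 (mod 37)
30^18 = 30^(16+2) ≡ 1 (mod 37).
Result is 1, so (30/37) = 1.

1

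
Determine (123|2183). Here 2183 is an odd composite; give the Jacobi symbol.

Reciprocity: 123 ≡ 3 and 2183 ≡ 3 (mod 4), so (123/2183) = −(2183/123).
Reduce top mod 123: now compute (92/123).
Pull out 2^2: since 123 ≡ 3 (mod 8), (2/123) = -1, so (2/123)^2 = +1.
Reciprocity: 23 ≡ 3 and 123 ≡ 3 (mod 4), so (23/123) = −(123/23).
Reduce top mod 23: now compute (8/23).
Pull out 2^3: since 23 ≡ 7 (mod 8), (2/23) = +1, so (2/23)^3 = +1.
Reached (1/23) = 1. Collecting the sign flips along the way, the symbol is +1.

1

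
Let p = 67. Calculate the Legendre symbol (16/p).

1

Pull out 2^4: since 67 ≡ 3 (mod 8), (2/67) = -1, so (2/67)^4 = +1.
Reached (1/67) = 1. Collecting the sign flips along the way, the symbol is +1.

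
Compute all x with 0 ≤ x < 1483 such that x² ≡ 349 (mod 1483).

517, 966

Since 1483 ≡ 3 (mod 4), a square root of 349 is 349^((1483+1)/4) = 349^371 mod 1483.
Repeated squaring: 349^2≡195, 349^4≡950, 349^8≡836, 349^16≡403, 349^32≡762, 349^64≡791, 349^128≡1338, 349^256≡263 (mod 1483).
349^371 = 349^(256+64+32+16+2+1) ≡ 966 (mod 1483).
Check: 966² = 933156 ≡ 349 (mod 1483). The two roots are 517 and 966.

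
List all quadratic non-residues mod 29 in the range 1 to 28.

2, 3, 8, 10, 11, 12, 14, 15, 17, 18, 19, 21, 26, 27

Square k = 1,…,14 (k and 29−k give the same square):
1²=1, 2²=4, 3²=9, 4²=16, 5²=25, 6²≡7, 7²≡20, 8²≡6, 9²≡23, 10²≡13, 11²≡5, 12²≡28, 13²≡24, 14²≡22 (mod 29).
The residues are {1, 4, 5, 6, 7, 9, 13, 16, 20, 22, 23, 24, 25, 28}; the non-residues are the remaining 14 nonzero classes.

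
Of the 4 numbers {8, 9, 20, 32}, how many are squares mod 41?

4

(8/41) = +1 → QR.
(9/41) = +1 → QR.
(20/41) = +1 → QR.
(32/41) = +1 → QR.
Total quadratic residues among the 4: 4.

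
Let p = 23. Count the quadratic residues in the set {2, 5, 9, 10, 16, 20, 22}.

(2/23) = +1 → QR.
(5/23) = -1 → non-residue.
(9/23) = +1 → QR.
(10/23) = -1 → non-residue.
(16/23) = +1 → QR.
(20/23) = -1 → non-residue.
(22/23) = -1 → non-residue.
Total quadratic residues among the 7: 3.

3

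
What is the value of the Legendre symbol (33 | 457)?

-1

Reciprocity: 33 ≡ 1 and 457 ≡ 1 (mod 4), so (33/457) = +(457/33).
Reduce top mod 33: now compute (28/33).
Pull out 2^2: since 33 ≡ 1 (mod 8), (2/33) = +1, so (2/33)^2 = +1.
Reciprocity: 7 ≡ 3 and 33 ≡ 1 (mod 4), so (7/33) = +(33/7).
Reduce top mod 7: now compute (5/7).
Reciprocity: 5 ≡ 1 and 7 ≡ 3 (mod 4), so (5/7) = +(7/5).
Reduce top mod 5: now compute (2/5).
Pull out 2: since 5 ≡ 5 (mod 8), (2/5) = -1.
Reached (1/5) = 1. Collecting the sign flips along the way, the symbol is -1.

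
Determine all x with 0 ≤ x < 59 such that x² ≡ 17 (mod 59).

Since 59 ≡ 3 (mod 4), a square root of 17 is 17^((59+1)/4) = 17^15 mod 59.
Repeated squaring: 17^2≡53, 17^4≡36, 17^8≡57 (mod 59).
17^15 = 17^(8+4+2+1) ≡ 28 (mod 59).
Check: 28² = 784 ≡ 17 (mod 59). The two roots are 28 and 31.

28, 31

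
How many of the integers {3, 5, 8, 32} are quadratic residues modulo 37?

1

(3/37) = +1 → QR.
(5/37) = -1 → non-residue.
(8/37) = -1 → non-residue.
(32/37) = -1 → non-residue.
Total quadratic residues among the 4: 1.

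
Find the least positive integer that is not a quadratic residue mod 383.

5

(2/383) = +1, so 2 is a residue.
(3/383) = +1, so 3 is a residue.
(4/383) = +1, so 4 is a residue.
(5/383) = −1, so 5 is the smallest positive non-residue mod 383.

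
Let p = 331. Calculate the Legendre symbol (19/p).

Reciprocity: 19 ≡ 3 and 331 ≡ 3 (mod 4), so (19/331) = −(331/19).
Reduce top mod 19: now compute (8/19).
Pull out 2^3: since 19 ≡ 3 (mod 8), (2/19) = -1, so (2/19)^3 = -1.
Reached (1/19) = 1. Collecting the sign flips along the way, the symbol is +1.

1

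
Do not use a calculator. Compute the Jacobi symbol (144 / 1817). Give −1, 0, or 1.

1

Pull out 2^4: since 1817 ≡ 1 (mod 8), (2/1817) = +1, so (2/1817)^4 = +1.
Reciprocity: 9 ≡ 1 and 1817 ≡ 1 (mod 4), so (9/1817) = +(1817/9).
Reduce top mod 9: now compute (8/9).
Pull out 2^3: since 9 ≡ 1 (mod 8), (2/9) = +1, so (2/9)^3 = +1.
Reached (1/9) = 1. Collecting the sign flips along the way, the symbol is +1.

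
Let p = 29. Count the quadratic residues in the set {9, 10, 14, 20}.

(9/29) = +1 → QR.
(10/29) = -1 → non-residue.
(14/29) = -1 → non-residue.
(20/29) = +1 → QR.
Total quadratic residues among the 4: 2.

2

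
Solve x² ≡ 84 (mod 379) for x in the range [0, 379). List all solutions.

40, 339

Since 379 ≡ 3 (mod 4), a square root of 84 is 84^((379+1)/4) = 84^95 mod 379.
Repeated squaring: 84^2≡234, 84^4≡180, 84^8≡185, 84^16≡115, 84^32≡339, 84^64≡84 (mod 379).
84^95 = 84^(64+16+8+4+2+1) ≡ 339 (mod 379).
Check: 339² = 114921 ≡ 84 (mod 379). The two roots are 40 and 339.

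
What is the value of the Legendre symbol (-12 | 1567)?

First reduce: -12 ≡ 1555 (mod 1567).
Reciprocity: 1555 ≡ 3 and 1567 ≡ 3 (mod 4), so (1555/1567) = −(1567/1555).
Reduce top mod 1555: now compute (12/1555).
Pull out 2^2: since 1555 ≡ 3 (mod 8), (2/1555) = -1, so (2/1555)^2 = +1.
Reciprocity: 3 ≡ 3 and 1555 ≡ 3 (mod 4), so (3/1555) = −(1555/3).
Reduce top mod 3: now compute (1/3).
Reached (1/3) = 1. Collecting the sign flips along the way, the symbol is +1.

1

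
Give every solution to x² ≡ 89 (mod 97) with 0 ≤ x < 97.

97 ≡ 1 (mod 4), so we find a root by search.
Trying successive values, 34² = 1156 ≡ 89 (mod 97). The other root is 97 − 34 = 63.

34, 63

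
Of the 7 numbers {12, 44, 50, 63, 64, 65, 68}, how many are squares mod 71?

(12/71) = +1 → QR.
(44/71) = -1 → non-residue.
(50/71) = +1 → QR.
(63/71) = -1 → non-residue.
(64/71) = +1 → QR.
(65/71) = -1 → non-residue.
(68/71) = -1 → non-residue.
Total quadratic residues among the 7: 3.

3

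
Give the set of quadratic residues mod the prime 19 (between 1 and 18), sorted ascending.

Square k = 1,…,9 (k and 19−k give the same square):
1²=1, 2²=4, 3²=9, 4²=16, 5²≡6, 6²≡17, 7²≡11, 8²≡7, 9²≡5 (mod 19).
So the quadratic residues mod 19 are {1, 4, 5, 6, 7, 9, 11, 16, 17}.

1 4 5 6 7 9 11 16 17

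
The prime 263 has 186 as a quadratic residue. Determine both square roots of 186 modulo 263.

42, 221

Since 263 ≡ 3 (mod 4), a square root of 186 is 186^((263+1)/4) = 186^66 mod 263.
Repeated squaring: 186^2≡143, 186^4≡198, 186^8≡17, 186^16≡26, 186^32≡150, 186^64≡145 (mod 263).
186^66 = 186^(64+2) ≡ 221 (mod 263).
Check: 221² = 48841 ≡ 186 (mod 263). The two roots are 42 and 221.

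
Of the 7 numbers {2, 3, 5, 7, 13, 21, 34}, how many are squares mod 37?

4

(2/37) = -1 → non-residue.
(3/37) = +1 → QR.
(5/37) = -1 → non-residue.
(7/37) = +1 → QR.
(13/37) = -1 → non-residue.
(21/37) = +1 → QR.
(34/37) = +1 → QR.
Total quadratic residues among the 7: 4.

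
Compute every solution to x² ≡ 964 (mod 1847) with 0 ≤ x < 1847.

Since 1847 ≡ 3 (mod 4), a square root of 964 is 964^((1847+1)/4) = 964^462 mod 1847.
Repeated squaring: 964^2≡255, 964^4≡380, 964^8≡334, 964^16≡736, 964^32≡525, 964^64≡422, 964^128≡772, 964^256≡1250 (mod 1847).
964^462 = 964^(256+128+64+8+4+2) ≡ 730 (mod 1847).
Check: 730² = 532900 ≡ 964 (mod 1847). The two roots are 730 and 1117.

730, 1117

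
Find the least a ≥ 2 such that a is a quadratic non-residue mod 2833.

(2/2833) = +1, so 2 is a residue.
(3/2833) = +1, so 3 is a residue.
(4/2833) = +1, so 4 is a residue.
(5/2833) = −1, so 5 is the smallest positive non-residue mod 2833.

5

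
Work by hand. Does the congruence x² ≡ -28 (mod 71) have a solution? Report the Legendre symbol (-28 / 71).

First reduce: -28 ≡ 43 (mod 71).
Reciprocity: 43 ≡ 3 and 71 ≡ 3 (mod 4), so (43/71) = −(71/43).
Reduce top mod 43: now compute (28/43).
Pull out 2^2: since 43 ≡ 3 (mod 8), (2/43) = -1, so (2/43)^2 = +1.
Reciprocity: 7 ≡ 3 and 43 ≡ 3 (mod 4), so (7/43) = −(43/7).
Reduce top mod 7: now compute (1/7).
Reached (1/7) = 1. Collecting the sign flips along the way, the symbol is +1.

1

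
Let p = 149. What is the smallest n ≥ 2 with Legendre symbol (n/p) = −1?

(2/149) = −1, so 2 is the smallest positive non-residue mod 149.

2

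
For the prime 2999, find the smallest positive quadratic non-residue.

(2/2999) = +1, so 2 is a residue.
(3/2999) = +1, so 3 is a residue.
(4/2999) = +1, so 4 is a residue.
(5/2999) = +1, so 5 is a residue.
(6/2999) = +1, so 6 is a residue.
(7/2999) = +1, so 7 is a residue.
(8/2999) = +1, so 8 is a residue.
(9/2999) = +1, so 9 is a residue.
(10/2999) = +1, so 10 is a residue.
(11/2999) = +1, so 11 is a residue.
(12/2999) = +1, so 12 is a residue.
(13/2999) = +1, so 13 is a residue.
(14/2999) = +1, so 14 is a residue.
(15/2999) = +1, so 15 is a residue.
(16/2999) = +1, so 16 is a residue.
(17/2999) = −1, so 17 is the smallest positive non-residue mod 2999.

17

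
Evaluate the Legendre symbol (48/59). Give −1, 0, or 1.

1

Pull out 2^4: since 59 ≡ 3 (mod 8), (2/59) = -1, so (2/59)^4 = +1.
Reciprocity: 3 ≡ 3 and 59 ≡ 3 (mod 4), so (3/59) = −(59/3).
Reduce top mod 3: now compute (2/3).
Pull out 2: since 3 ≡ 3 (mod 8), (2/3) = -1.
Reached (1/3) = 1. Collecting the sign flips along the way, the symbol is +1.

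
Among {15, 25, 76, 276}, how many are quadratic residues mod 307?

(15/307) = +1 → QR.
(25/307) = +1 → QR.
(76/307) = +1 → QR.
(276/307) = +1 → QR.
Total quadratic residues among the 4: 4.

4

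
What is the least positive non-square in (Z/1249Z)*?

7

(2/1249) = +1, so 2 is a residue.
(3/1249) = +1, so 3 is a residue.
(4/1249) = +1, so 4 is a residue.
(5/1249) = +1, so 5 is a residue.
(6/1249) = +1, so 6 is a residue.
(7/1249) = −1, so 7 is the smallest positive non-residue mod 1249.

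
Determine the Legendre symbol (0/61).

0

Top reduces to 0: gcd > 1, so the symbol is 0.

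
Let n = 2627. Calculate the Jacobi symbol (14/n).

Pull out 2: since 2627 ≡ 3 (mod 8), (2/2627) = -1.
Reciprocity: 7 ≡ 3 and 2627 ≡ 3 (mod 4), so (7/2627) = −(2627/7).
Reduce top mod 7: now compute (2/7).
Pull out 2: since 7 ≡ 7 (mod 8), (2/7) = +1.
Reached (1/7) = 1. Collecting the sign flips along the way, the symbol is +1.

1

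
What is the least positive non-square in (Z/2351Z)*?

(2/2351) = +1, so 2 is a residue.
(3/2351) = +1, so 3 is a residue.
(4/2351) = +1, so 4 is a residue.
(5/2351) = +1, so 5 is a residue.
(6/2351) = +1, so 6 is a residue.
(7/2351) = +1, so 7 is a residue.
(8/2351) = +1, so 8 is a residue.
(9/2351) = +1, so 9 is a residue.
(10/2351) = +1, so 10 is a residue.
(11/2351) = +1, so 11 is a residue.
(12/2351) = +1, so 12 is a residue.
(13/2351) = −1, so 13 is the smallest positive non-residue mod 2351.

13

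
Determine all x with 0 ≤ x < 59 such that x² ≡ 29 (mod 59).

Since 59 ≡ 3 (mod 4), a square root of 29 is 29^((59+1)/4) = 29^15 mod 59.
Repeated squaring: 29^2≡15, 29^4≡48, 29^8≡3 (mod 59).
29^15 = 29^(8+4+2+1) ≡ 41 (mod 59).
Check: 41² = 1681 ≡ 29 (mod 59). The two roots are 18 and 41.

18, 41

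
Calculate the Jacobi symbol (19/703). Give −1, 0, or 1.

0

Reciprocity: 19 ≡ 3 and 703 ≡ 3 (mod 4), so (19/703) = −(703/19).
Reduce top mod 19: now compute (0/19).
Top reduces to 0: gcd > 1, so the symbol is 0.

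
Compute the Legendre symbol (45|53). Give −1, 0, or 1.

-1

Euler's criterion: (45/53) ≡ 45^26 (mod 53).
45^2 ≡ 11 (mod 53)
45^4 ≡ 15 (mod 53)
45^8 ≡ 13 (mod 53)
45^16 ≡ 10 (mod 53)
45^26 = 45^(16+8+2) ≡ 52 (mod 53).
Result is 52 ≡ −1, so (45/53) = −1.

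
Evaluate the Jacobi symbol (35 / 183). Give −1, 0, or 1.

1

Reciprocity: 35 ≡ 3 and 183 ≡ 3 (mod 4), so (35/183) = −(183/35).
Reduce top mod 35: now compute (8/35).
Pull out 2^3: since 35 ≡ 3 (mod 8), (2/35) = -1, so (2/35)^3 = -1.
Reached (1/35) = 1. Collecting the sign flips along the way, the symbol is +1.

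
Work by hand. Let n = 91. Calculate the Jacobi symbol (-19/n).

First reduce: -19 ≡ 72 (mod 91).
Pull out 2^3: since 91 ≡ 3 (mod 8), (2/91) = -1, so (2/91)^3 = -1.
Reciprocity: 9 ≡ 1 and 91 ≡ 3 (mod 4), so (9/91) = +(91/9).
Reduce top mod 9: now compute (1/9).
Reached (1/9) = 1. Collecting the sign flips along the way, the symbol is -1.

-1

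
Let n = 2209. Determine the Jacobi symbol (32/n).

Pull out 2^5: since 2209 ≡ 1 (mod 8), (2/2209) = +1, so (2/2209)^5 = +1.
Reached (1/2209) = 1. Collecting the sign flips along the way, the symbol is +1.

1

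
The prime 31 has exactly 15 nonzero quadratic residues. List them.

1, 2, 4, 5, 7, 8, 9, 10, 14, 16, 18, 19, 20, 25, 28

Square k = 1,…,15 (k and 31−k give the same square):
1²=1, 2²=4, 3²=9, 4²=16, 5²=25, 6²≡5, 7²≡18, 8²≡2, 9²≡19, 10²≡7, 11²≡28, 12²≡20, 13²≡14, 14²≡10, 15²≡8 (mod 31).
So the quadratic residues mod 31 are {1, 2, 4, 5, 7, 8, 9, 10, 14, 16, 18, 19, 20, 25, 28}.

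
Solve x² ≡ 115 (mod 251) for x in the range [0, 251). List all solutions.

Since 251 ≡ 3 (mod 4), a square root of 115 is 115^((251+1)/4) = 115^63 mod 251.
Repeated squaring: 115^2≡173, 115^4≡60, 115^8≡86, 115^16≡117, 115^32≡135 (mod 251).
115^63 = 115^(32+16+8+4+2+1) ≡ 93 (mod 251).
Check: 93² = 8649 ≡ 115 (mod 251). The two roots are 93 and 158.

93, 158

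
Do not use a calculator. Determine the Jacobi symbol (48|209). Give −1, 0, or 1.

-1

Pull out 2^4: since 209 ≡ 1 (mod 8), (2/209) = +1, so (2/209)^4 = +1.
Reciprocity: 3 ≡ 3 and 209 ≡ 1 (mod 4), so (3/209) = +(209/3).
Reduce top mod 3: now compute (2/3).
Pull out 2: since 3 ≡ 3 (mod 8), (2/3) = -1.
Reached (1/3) = 1. Collecting the sign flips along the way, the symbol is -1.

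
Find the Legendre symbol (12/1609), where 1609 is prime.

1

Pull out 2^2: since 1609 ≡ 1 (mod 8), (2/1609) = +1, so (2/1609)^2 = +1.
Reciprocity: 3 ≡ 3 and 1609 ≡ 1 (mod 4), so (3/1609) = +(1609/3).
Reduce top mod 3: now compute (1/3).
Reached (1/3) = 1. Collecting the sign flips along the way, the symbol is +1.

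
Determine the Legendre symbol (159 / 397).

Reciprocity: 159 ≡ 3 and 397 ≡ 1 (mod 4), so (159/397) = +(397/159).
Reduce top mod 159: now compute (79/159).
Reciprocity: 79 ≡ 3 and 159 ≡ 3 (mod 4), so (79/159) = −(159/79).
Reduce top mod 79: now compute (1/79).
Reached (1/79) = 1. Collecting the sign flips along the way, the symbol is -1.

-1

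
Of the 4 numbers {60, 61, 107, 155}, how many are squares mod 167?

2

(60/167) = -1 → non-residue.
(61/167) = +1 → QR.
(107/167) = +1 → QR.
(155/167) = -1 → non-residue.
Total quadratic residues among the 4: 2.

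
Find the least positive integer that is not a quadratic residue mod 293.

(2/293) = −1, so 2 is the smallest positive non-residue mod 293.

2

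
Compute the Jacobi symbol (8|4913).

1

Pull out 2^3: since 4913 ≡ 1 (mod 8), (2/4913) = +1, so (2/4913)^3 = +1.
Reached (1/4913) = 1. Collecting the sign flips along the way, the symbol is +1.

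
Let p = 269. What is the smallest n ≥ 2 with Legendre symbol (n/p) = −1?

2

(2/269) = −1, so 2 is the smallest positive non-residue mod 269.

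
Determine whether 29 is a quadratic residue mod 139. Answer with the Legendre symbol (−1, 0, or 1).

Reciprocity: 29 ≡ 1 and 139 ≡ 3 (mod 4), so (29/139) = +(139/29).
Reduce top mod 29: now compute (23/29).
Reciprocity: 23 ≡ 3 and 29 ≡ 1 (mod 4), so (23/29) = +(29/23).
Reduce top mod 23: now compute (6/23).
Pull out 2: since 23 ≡ 7 (mod 8), (2/23) = +1.
Reciprocity: 3 ≡ 3 and 23 ≡ 3 (mod 4), so (3/23) = −(23/3).
Reduce top mod 3: now compute (2/3).
Pull out 2: since 3 ≡ 3 (mod 8), (2/3) = -1.
Reached (1/3) = 1. Collecting the sign flips along the way, the symbol is +1.

1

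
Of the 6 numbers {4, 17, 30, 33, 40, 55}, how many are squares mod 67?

5

(4/67) = +1 → QR.
(17/67) = +1 → QR.
(30/67) = -1 → non-residue.
(33/67) = +1 → QR.
(40/67) = +1 → QR.
(55/67) = +1 → QR.
Total quadratic residues among the 6: 5.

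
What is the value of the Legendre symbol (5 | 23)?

-1

Reciprocity: 5 ≡ 1 and 23 ≡ 3 (mod 4), so (5/23) = +(23/5).
Reduce top mod 5: now compute (3/5).
Reciprocity: 3 ≡ 3 and 5 ≡ 1 (mod 4), so (3/5) = +(5/3).
Reduce top mod 3: now compute (2/3).
Pull out 2: since 3 ≡ 3 (mod 8), (2/3) = -1.
Reached (1/3) = 1. Collecting the sign flips along the way, the symbol is -1.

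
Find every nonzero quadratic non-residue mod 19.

2,3,8,10,12,13,14,15,18

Square k = 1,…,9 (k and 19−k give the same square):
1²=1, 2²=4, 3²=9, 4²=16, 5²≡6, 6²≡17, 7²≡11, 8²≡7, 9²≡5 (mod 19).
The residues are {1, 4, 5, 6, 7, 9, 11, 16, 17}; the non-residues are the remaining 9 nonzero classes.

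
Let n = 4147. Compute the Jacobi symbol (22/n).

0

Pull out 2: since 4147 ≡ 3 (mod 8), (2/4147) = -1.
Reciprocity: 11 ≡ 3 and 4147 ≡ 3 (mod 4), so (11/4147) = −(4147/11).
Reduce top mod 11: now compute (0/11).
Top reduces to 0: gcd > 1, so the symbol is 0.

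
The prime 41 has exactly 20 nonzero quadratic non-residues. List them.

Square k = 1,…,20 (k and 41−k give the same square):
1²=1, 2²=4, 3²=9, 4²=16, 5²=25, 6²=36, 7²≡8, 8²≡23, 9²≡40, 10²≡18, 11²≡39, 12²≡21, 13²≡5, 14²≡32, 15²≡20, 16²≡10, 17²≡2, 18²≡37, 19²≡33, 20²≡31 (mod 41).
The residues are {1, 2, 4, 5, 8, 9, 10, 16, 18, 20, 21, 23, 25, 31, 32, 33, 36, 37, 39, 40}; the non-residues are the remaining 20 nonzero classes.

3 6 7 11 12 13 14 15 17 19 22 24 26 27 28 29 30 34 35 38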